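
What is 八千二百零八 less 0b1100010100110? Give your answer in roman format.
Convert 八千二百零八 (Chinese numeral) → 8×1000 + 2×100 + 8 = 8208 (decimal)
Convert 0b1100010100110 (binary) → 4096 + 2048 + 128 + 32 + 4 + 2 = 6310 (decimal)
Compute 8208 - 6310 = 1898
Convert 1898 (decimal) → 1898 = 1000 + 500 + 100 + 100 + 100 + 90 + 5 + 1 + 1 + 1 → MDCCCXCVIII (Roman numeral)
MDCCCXCVIII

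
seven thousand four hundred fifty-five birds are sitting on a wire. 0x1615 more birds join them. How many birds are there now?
Convert seven thousand four hundred fifty-five (English words) → 7×1000 + 4×100 + 55 = 7455 (decimal)
Convert 0x1615 (hexadecimal) → 1×4096 + 6×256 + 1×16 + 5 = 5653 (decimal)
Compute 7455 + 5653 = 13108
13108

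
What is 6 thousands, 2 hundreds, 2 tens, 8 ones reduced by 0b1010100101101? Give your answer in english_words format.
Convert 6 thousands, 2 hundreds, 2 tens, 8 ones (place-value notation) → 6×1000 + 2×100 + 2×10 + 8 = 6228 (decimal)
Convert 0b1010100101101 (binary) → 4096 + 1024 + 256 + 32 + 8 + 4 + 1 = 5421 (decimal)
Compute 6228 - 5421 = 807
Convert 807 (decimal) → 807 = 8×100 + 7 → eight hundred seven (English words)
eight hundred seven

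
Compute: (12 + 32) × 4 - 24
Parentheses first: 12 + 32 = 44
Multiply: 44 × 4 = 176
Subtract: 176 - 24 = 152
152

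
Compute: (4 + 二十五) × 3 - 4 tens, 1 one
Convert 二十五 (Chinese numeral) → 2×10 + 5 = 25 (decimal)
Convert 4 tens, 1 one (place-value notation) → 4×10 + 1 = 41 (decimal)
Expression in decimal: (4 + 25) × 3 - 41
Parentheses first: 4 + 25 = 29
Multiply: 29 × 3 = 87
Subtract: 87 - 41 = 46
46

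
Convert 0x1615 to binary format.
Convert 0x1615 (hexadecimal) → 1×4096 + 6×256 + 1×16 + 5 = 5653 (decimal)
Convert 5653 (decimal) → 5653 = 4096 + 1024 + 512 + 16 + 4 + 1 → 0b1011000010101 (binary)
0b1011000010101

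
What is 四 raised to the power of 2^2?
Convert 四 (Chinese numeral) → 4 (decimal)
Convert 2^2 (power) → 4 (decimal)
Compute 4 ^ 4 = 256
256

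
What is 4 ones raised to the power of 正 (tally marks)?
Convert 4 ones (place-value notation) → 4 (decimal)
Convert 正 (tally marks) → 5 (decimal)
Compute 4 ^ 5 = 1024
1024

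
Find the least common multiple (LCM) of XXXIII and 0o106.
Convert XXXIII (Roman numeral) → 10 + 10 + 10 + 1 + 1 + 1 = 33 (decimal)
Convert 0o106 (octal) → 1×64 + 6 = 70 (decimal)
Compute lcm(33, 70) = 2310
2310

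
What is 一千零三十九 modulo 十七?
Convert 一千零三十九 (Chinese numeral) → 1×1000 + 3×10 + 9 = 1039 (decimal)
Convert 十七 (Chinese numeral) → 1×10 + 7 = 17 (decimal)
Compute 1039 mod 17 = 2
2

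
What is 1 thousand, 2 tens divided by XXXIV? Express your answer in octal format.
Convert 1 thousand, 2 tens (place-value notation) → 1×1000 + 2×10 = 1020 (decimal)
Convert XXXIV (Roman numeral) → 10 + 10 + 10 + 4 = 34 (decimal)
Compute 1020 ÷ 34 = 30
Convert 30 (decimal) → 30 = 3×8 + 6 → 0o36 (octal)
0o36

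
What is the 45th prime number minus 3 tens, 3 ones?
The 45th prime number = 197
Convert 3 tens, 3 ones (place-value notation) → 3×10 + 3 = 33 (decimal)
Compute 197 - 33 = 164
164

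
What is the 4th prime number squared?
The 4th prime number = 7
Compute 7² = 7 × 7 = 49
49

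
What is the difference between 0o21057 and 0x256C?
Convert 0o21057 (octal) → 2×4096 + 1×512 + 5×8 + 7 = 8751 (decimal)
Convert 0x256C (hexadecimal) → 2×4096 + 5×256 + 6×16 + 12 = 9580 (decimal)
Difference: |8751 - 9580| = 829
829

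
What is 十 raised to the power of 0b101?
Convert 十 (Chinese numeral) → 1×10 = 10 (decimal)
Convert 0b101 (binary) → 4 + 1 = 5 (decimal)
Compute 10 ^ 5 = 100000
100000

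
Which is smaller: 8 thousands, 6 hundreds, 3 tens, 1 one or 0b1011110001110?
Convert 8 thousands, 6 hundreds, 3 tens, 1 one (place-value notation) → 8×1000 + 6×100 + 3×10 + 1 = 8631 (decimal)
Convert 0b1011110001110 (binary) → 4096 + 1024 + 512 + 256 + 128 + 8 + 4 + 2 = 6030 (decimal)
Compare 8631 vs 6030: smaller = 6030
6030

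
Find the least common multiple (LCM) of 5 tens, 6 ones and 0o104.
Convert 5 tens, 6 ones (place-value notation) → 5×10 + 6 = 56 (decimal)
Convert 0o104 (octal) → 1×64 + 4 = 68 (decimal)
Compute lcm(56, 68) = 952
952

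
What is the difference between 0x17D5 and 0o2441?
Convert 0x17D5 (hexadecimal) → 1×4096 + 7×256 + 13×16 + 5 = 6101 (decimal)
Convert 0o2441 (octal) → 2×512 + 4×64 + 4×8 + 1 = 1313 (decimal)
Difference: |6101 - 1313| = 4788
4788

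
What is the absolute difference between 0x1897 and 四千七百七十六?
Convert 0x1897 (hexadecimal) → 1×4096 + 8×256 + 9×16 + 7 = 6295 (decimal)
Convert 四千七百七十六 (Chinese numeral) → 4×1000 + 7×100 + 7×10 + 6 = 4776 (decimal)
Compute |6295 - 4776| = 1519
1519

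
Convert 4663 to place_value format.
Convert 4663 (decimal) → 4663 = 4×1000 + 6×100 + 6×10 + 3 → 4 thousands, 6 hundreds, 6 tens, 3 ones (place-value notation)
4 thousands, 6 hundreds, 6 tens, 3 ones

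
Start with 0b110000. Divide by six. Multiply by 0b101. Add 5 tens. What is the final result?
Convert 0b110000 (binary) → 32 + 16 = 48 (decimal)
Start: 48
Convert six (English words) → 6 (decimal)
48 ÷ 6 = 8
Convert 0b101 (binary) → 4 + 1 = 5 (decimal)
8 × 5 = 40
Convert 5 tens (place-value notation) → 5×10 = 50 (decimal)
40 + 50 = 90
90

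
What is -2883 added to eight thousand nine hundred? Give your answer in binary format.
Convert eight thousand nine hundred (English words) → 8×1000 + 9×100 = 8900 (decimal)
Compute -2883 + 8900 = 6017
Convert 6017 (decimal) → 6017 = 4096 + 1024 + 512 + 256 + 128 + 1 → 0b1011110000001 (binary)
0b1011110000001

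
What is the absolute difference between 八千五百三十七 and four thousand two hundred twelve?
Convert 八千五百三十七 (Chinese numeral) → 8×1000 + 5×100 + 3×10 + 7 = 8537 (decimal)
Convert four thousand two hundred twelve (English words) → 4×1000 + 2×100 + 12 = 4212 (decimal)
Compute |8537 - 4212| = 4325
4325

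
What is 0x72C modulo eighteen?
Convert 0x72C (hexadecimal) → 7×256 + 2×16 + 12 = 1836 (decimal)
Convert eighteen (English words) → 18 (decimal)
Compute 1836 mod 18 = 0
0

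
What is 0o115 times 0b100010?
Convert 0o115 (octal) → 1×64 + 1×8 + 5 = 77 (decimal)
Convert 0b100010 (binary) → 32 + 2 = 34 (decimal)
Compute 77 × 34 = 2618
2618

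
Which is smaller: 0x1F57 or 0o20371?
Convert 0x1F57 (hexadecimal) → 1×4096 + 15×256 + 5×16 + 7 = 8023 (decimal)
Convert 0o20371 (octal) → 2×4096 + 3×64 + 7×8 + 1 = 8441 (decimal)
Compare 8023 vs 8441: smaller = 8023
8023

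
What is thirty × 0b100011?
Convert thirty (English words) → 30 (decimal)
Convert 0b100011 (binary) → 32 + 2 + 1 = 35 (decimal)
Compute 30 × 35 = 1050
1050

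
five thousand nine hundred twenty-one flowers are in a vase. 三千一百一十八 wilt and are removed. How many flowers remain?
Convert five thousand nine hundred twenty-one (English words) → 5×1000 + 9×100 + 21 = 5921 (decimal)
Convert 三千一百一十八 (Chinese numeral) → 3×1000 + 1×100 + 1×10 + 8 = 3118 (decimal)
Compute 5921 - 3118 = 2803
2803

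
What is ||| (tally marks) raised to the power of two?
Convert ||| (tally marks) → 3 (decimal)
Convert two (English words) → 2 (decimal)
Compute 3 ^ 2 = 9
9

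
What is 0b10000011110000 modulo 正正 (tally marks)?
Convert 0b10000011110000 (binary) → 8192 + 128 + 64 + 32 + 16 = 8432 (decimal)
Convert 正正 (tally marks) → 5 + 5 = 10 (decimal)
Compute 8432 mod 10 = 2
2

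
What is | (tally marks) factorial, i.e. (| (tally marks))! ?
Convert | (tally marks) → 1 (decimal)
Compute 1! = 1
1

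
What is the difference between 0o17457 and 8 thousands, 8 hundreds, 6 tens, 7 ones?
Convert 0o17457 (octal) → 1×4096 + 7×512 + 4×64 + 5×8 + 7 = 7983 (decimal)
Convert 8 thousands, 8 hundreds, 6 tens, 7 ones (place-value notation) → 8×1000 + 8×100 + 6×10 + 7 = 8867 (decimal)
Difference: |7983 - 8867| = 884
884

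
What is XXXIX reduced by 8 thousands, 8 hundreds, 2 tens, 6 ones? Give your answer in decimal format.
Convert XXXIX (Roman numeral) → 10 + 10 + 10 + 9 = 39 (decimal)
Convert 8 thousands, 8 hundreds, 2 tens, 6 ones (place-value notation) → 8×1000 + 8×100 + 2×10 + 6 = 8826 (decimal)
Compute 39 - 8826 = -8787
-8787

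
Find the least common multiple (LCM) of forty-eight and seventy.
Convert forty-eight (English words) → 48 (decimal)
Convert seventy (English words) → 70 (decimal)
Compute lcm(48, 70) = 1680
1680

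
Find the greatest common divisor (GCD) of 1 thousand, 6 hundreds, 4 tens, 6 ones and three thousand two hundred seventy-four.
Convert 1 thousand, 6 hundreds, 4 tens, 6 ones (place-value notation) → 1×1000 + 6×100 + 4×10 + 6 = 1646 (decimal)
Convert three thousand two hundred seventy-four (English words) → 3×1000 + 2×100 + 74 = 3274 (decimal)
Compute gcd(1646, 3274) = 2
2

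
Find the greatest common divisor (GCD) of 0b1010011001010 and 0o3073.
Convert 0b1010011001010 (binary) → 4096 + 1024 + 128 + 64 + 8 + 2 = 5322 (decimal)
Convert 0o3073 (octal) → 3×512 + 7×8 + 3 = 1595 (decimal)
Compute gcd(5322, 1595) = 1
1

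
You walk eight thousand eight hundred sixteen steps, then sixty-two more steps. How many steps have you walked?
Convert eight thousand eight hundred sixteen (English words) → 8×1000 + 8×100 + 16 = 8816 (decimal)
Convert sixty-two (English words) → 62 (decimal)
Compute 8816 + 62 = 8878
8878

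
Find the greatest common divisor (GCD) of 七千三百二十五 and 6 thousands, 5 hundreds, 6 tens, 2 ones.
Convert 七千三百二十五 (Chinese numeral) → 7×1000 + 3×100 + 2×10 + 5 = 7325 (decimal)
Convert 6 thousands, 5 hundreds, 6 tens, 2 ones (place-value notation) → 6×1000 + 5×100 + 6×10 + 2 = 6562 (decimal)
Compute gcd(7325, 6562) = 1
1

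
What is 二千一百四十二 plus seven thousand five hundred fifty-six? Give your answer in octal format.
Convert 二千一百四十二 (Chinese numeral) → 2×1000 + 1×100 + 4×10 + 2 = 2142 (decimal)
Convert seven thousand five hundred fifty-six (English words) → 7×1000 + 5×100 + 56 = 7556 (decimal)
Compute 2142 + 7556 = 9698
Convert 9698 (decimal) → 9698 = 2×4096 + 2×512 + 7×64 + 4×8 + 2 → 0o22742 (octal)
0o22742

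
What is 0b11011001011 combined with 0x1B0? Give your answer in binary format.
Convert 0b11011001011 (binary) → 1024 + 512 + 128 + 64 + 8 + 2 + 1 = 1739 (decimal)
Convert 0x1B0 (hexadecimal) → 1×256 + 11×16 = 432 (decimal)
Compute 1739 + 432 = 2171
Convert 2171 (decimal) → 2171 = 2048 + 64 + 32 + 16 + 8 + 2 + 1 → 0b100001111011 (binary)
0b100001111011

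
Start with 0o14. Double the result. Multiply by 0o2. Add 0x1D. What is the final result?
Convert 0o14 (octal) → 1×8 + 4 = 12 (decimal)
Start: 12
12 × 2 = 24
Convert 0o2 (octal) → 2 (decimal)
24 × 2 = 48
Convert 0x1D (hexadecimal) → 1×16 + 13 = 29 (decimal)
48 + 29 = 77
77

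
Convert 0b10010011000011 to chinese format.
Convert 0b10010011000011 (binary) → 8192 + 1024 + 128 + 64 + 2 + 1 = 9411 (decimal)
Convert 9411 (decimal) → 9411 = 9×1000 + 4×100 + 1×10 + 1 → 九千四百一十一 (Chinese numeral)
九千四百一十一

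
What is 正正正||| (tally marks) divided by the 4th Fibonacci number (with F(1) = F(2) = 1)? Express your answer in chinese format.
Convert 正正正||| (tally marks) → 5 + 5 + 5 + 3 = 18 (decimal)
Convert the 4th Fibonacci number (with F(1) = F(2) = 1) (Fibonacci index) → 1, 1, 2, 3 → 3 (decimal)
Compute 18 ÷ 3 = 6
Convert 6 (decimal) → 六 (Chinese numeral)
六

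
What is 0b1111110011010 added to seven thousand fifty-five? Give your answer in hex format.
Convert 0b1111110011010 (binary) → 4096 + 2048 + 1024 + 512 + 256 + 128 + 16 + 8 + 2 = 8090 (decimal)
Convert seven thousand fifty-five (English words) → 7×1000 + 55 = 7055 (decimal)
Compute 8090 + 7055 = 15145
Convert 15145 (decimal) → 15145 = 3×4096 + 11×256 + 2×16 + 9 → 0x3B29 (hexadecimal)
0x3B29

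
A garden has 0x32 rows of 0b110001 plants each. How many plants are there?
Convert 0b110001 (binary) → 32 + 16 + 1 = 49 (decimal)
Convert 0x32 (hexadecimal) → 3×16 + 2 = 50 (decimal)
Compute 49 × 50 = 2450
2450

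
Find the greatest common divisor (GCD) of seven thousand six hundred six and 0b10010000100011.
Convert seven thousand six hundred six (English words) → 7×1000 + 6×100 + 6 = 7606 (decimal)
Convert 0b10010000100011 (binary) → 8192 + 1024 + 32 + 2 + 1 = 9251 (decimal)
Compute gcd(7606, 9251) = 1
1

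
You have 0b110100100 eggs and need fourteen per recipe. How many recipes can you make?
Convert 0b110100100 (binary) → 256 + 128 + 32 + 4 = 420 (decimal)
Convert fourteen (English words) → 14 (decimal)
Compute 420 ÷ 14 = 30
30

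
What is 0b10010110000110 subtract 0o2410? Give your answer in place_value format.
Convert 0b10010110000110 (binary) → 8192 + 1024 + 256 + 128 + 4 + 2 = 9606 (decimal)
Convert 0o2410 (octal) → 2×512 + 4×64 + 1×8 = 1288 (decimal)
Compute 9606 - 1288 = 8318
Convert 8318 (decimal) → 8318 = 8×1000 + 3×100 + 1×10 + 8 → 8 thousands, 3 hundreds, 1 ten, 8 ones (place-value notation)
8 thousands, 3 hundreds, 1 ten, 8 ones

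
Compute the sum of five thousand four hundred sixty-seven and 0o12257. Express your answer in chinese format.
Convert five thousand four hundred sixty-seven (English words) → 5×1000 + 4×100 + 67 = 5467 (decimal)
Convert 0o12257 (octal) → 1×4096 + 2×512 + 2×64 + 5×8 + 7 = 5295 (decimal)
Compute 5467 + 5295 = 10762
Convert 10762 (decimal) → 10762 = 1×10000 + 7×100 + 6×10 + 2 → 一万零七百六十二 (Chinese numeral)
一万零七百六十二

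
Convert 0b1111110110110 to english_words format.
Convert 0b1111110110110 (binary) → 4096 + 2048 + 1024 + 512 + 256 + 128 + 32 + 16 + 4 + 2 = 8118 (decimal)
Convert 8118 (decimal) → 8118 = 8×1000 + 1×100 + 18 → eight thousand one hundred eighteen (English words)
eight thousand one hundred eighteen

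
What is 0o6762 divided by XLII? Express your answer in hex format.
Convert 0o6762 (octal) → 6×512 + 7×64 + 6×8 + 2 = 3570 (decimal)
Convert XLII (Roman numeral) → 40 + 1 + 1 = 42 (decimal)
Compute 3570 ÷ 42 = 85
Convert 85 (decimal) → 85 = 5×16 + 5 → 0x55 (hexadecimal)
0x55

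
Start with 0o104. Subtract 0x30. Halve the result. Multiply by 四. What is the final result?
Convert 0o104 (octal) → 1×64 + 4 = 68 (decimal)
Start: 68
Convert 0x30 (hexadecimal) → 3×16 = 48 (decimal)
68 - 48 = 20
20 ÷ 2 = 10
Convert 四 (Chinese numeral) → 4 (decimal)
10 × 4 = 40
40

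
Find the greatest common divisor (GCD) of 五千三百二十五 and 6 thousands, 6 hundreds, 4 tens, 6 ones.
Convert 五千三百二十五 (Chinese numeral) → 5×1000 + 3×100 + 2×10 + 5 = 5325 (decimal)
Convert 6 thousands, 6 hundreds, 4 tens, 6 ones (place-value notation) → 6×1000 + 6×100 + 4×10 + 6 = 6646 (decimal)
Compute gcd(5325, 6646) = 1
1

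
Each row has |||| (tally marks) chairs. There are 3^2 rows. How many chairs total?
Convert |||| (tally marks) → 4 (decimal)
Convert 3^2 (power) → 9 (decimal)
Compute 4 × 9 = 36
36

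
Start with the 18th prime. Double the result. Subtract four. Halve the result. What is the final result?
Convert the 18th prime (prime index) → 61 (decimal)
Start: 61
61 × 2 = 122
Convert four (English words) → 4 (decimal)
122 - 4 = 118
118 ÷ 2 = 59
59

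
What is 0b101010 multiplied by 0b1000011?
Convert 0b101010 (binary) → 32 + 8 + 2 = 42 (decimal)
Convert 0b1000011 (binary) → 64 + 2 + 1 = 67 (decimal)
Compute 42 × 67 = 2814
2814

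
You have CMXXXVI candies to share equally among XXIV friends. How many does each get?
Convert CMXXXVI (Roman numeral) → 900 + 10 + 10 + 10 + 5 + 1 = 936 (decimal)
Convert XXIV (Roman numeral) → 10 + 10 + 4 = 24 (decimal)
Compute 936 ÷ 24 = 39
39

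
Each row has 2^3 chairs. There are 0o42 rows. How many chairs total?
Convert 2^3 (power) → 8 (decimal)
Convert 0o42 (octal) → 4×8 + 2 = 34 (decimal)
Compute 8 × 34 = 272
272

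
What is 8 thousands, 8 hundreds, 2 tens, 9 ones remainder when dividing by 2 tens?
Convert 8 thousands, 8 hundreds, 2 tens, 9 ones (place-value notation) → 8×1000 + 8×100 + 2×10 + 9 = 8829 (decimal)
Convert 2 tens (place-value notation) → 2×10 = 20 (decimal)
Compute 8829 mod 20 = 9
9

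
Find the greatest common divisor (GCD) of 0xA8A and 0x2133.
Convert 0xA8A (hexadecimal) → 10×256 + 8×16 + 10 = 2698 (decimal)
Convert 0x2133 (hexadecimal) → 2×4096 + 1×256 + 3×16 + 3 = 8499 (decimal)
Compute gcd(2698, 8499) = 1
1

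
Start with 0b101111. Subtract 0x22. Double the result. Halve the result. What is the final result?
Convert 0b101111 (binary) → 32 + 8 + 4 + 2 + 1 = 47 (decimal)
Start: 47
Convert 0x22 (hexadecimal) → 2×16 + 2 = 34 (decimal)
47 - 34 = 13
13 × 2 = 26
26 ÷ 2 = 13
13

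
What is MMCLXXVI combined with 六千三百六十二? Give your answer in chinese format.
Convert MMCLXXVI (Roman numeral) → 1000 + 1000 + 100 + 50 + 10 + 10 + 5 + 1 = 2176 (decimal)
Convert 六千三百六十二 (Chinese numeral) → 6×1000 + 3×100 + 6×10 + 2 = 6362 (decimal)
Compute 2176 + 6362 = 8538
Convert 8538 (decimal) → 8538 = 8×1000 + 5×100 + 3×10 + 8 → 八千五百三十八 (Chinese numeral)
八千五百三十八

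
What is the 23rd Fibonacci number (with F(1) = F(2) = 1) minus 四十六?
The 23rd Fibonacci number (with F(1) = F(2) = 1) = 28657
Convert 四十六 (Chinese numeral) → 4×10 + 6 = 46 (decimal)
Compute 28657 - 46 = 28611
28611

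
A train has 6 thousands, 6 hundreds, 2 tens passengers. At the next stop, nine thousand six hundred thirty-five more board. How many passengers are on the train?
Convert 6 thousands, 6 hundreds, 2 tens (place-value notation) → 6×1000 + 6×100 + 2×10 = 6620 (decimal)
Convert nine thousand six hundred thirty-five (English words) → 9×1000 + 6×100 + 35 = 9635 (decimal)
Compute 6620 + 9635 = 16255
16255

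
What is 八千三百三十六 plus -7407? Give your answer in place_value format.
Convert 八千三百三十六 (Chinese numeral) → 8×1000 + 3×100 + 3×10 + 6 = 8336 (decimal)
Compute 8336 + -7407 = 929
Convert 929 (decimal) → 929 = 9×100 + 2×10 + 9 → 9 hundreds, 2 tens, 9 ones (place-value notation)
9 hundreds, 2 tens, 9 ones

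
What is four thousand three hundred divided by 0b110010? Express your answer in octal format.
Convert four thousand three hundred (English words) → 4×1000 + 3×100 = 4300 (decimal)
Convert 0b110010 (binary) → 32 + 16 + 2 = 50 (decimal)
Compute 4300 ÷ 50 = 86
Convert 86 (decimal) → 86 = 1×64 + 2×8 + 6 → 0o126 (octal)
0o126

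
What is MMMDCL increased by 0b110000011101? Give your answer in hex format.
Convert MMMDCL (Roman numeral) → 1000 + 1000 + 1000 + 500 + 100 + 50 = 3650 (decimal)
Convert 0b110000011101 (binary) → 2048 + 1024 + 16 + 8 + 4 + 1 = 3101 (decimal)
Compute 3650 + 3101 = 6751
Convert 6751 (decimal) → 6751 = 1×4096 + 10×256 + 5×16 + 15 → 0x1A5F (hexadecimal)
0x1A5F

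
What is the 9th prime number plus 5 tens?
The 9th prime number = 23
Convert 5 tens (place-value notation) → 5×10 = 50 (decimal)
Compute 23 + 50 = 73
73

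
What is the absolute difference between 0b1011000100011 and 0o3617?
Convert 0b1011000100011 (binary) → 4096 + 1024 + 512 + 32 + 2 + 1 = 5667 (decimal)
Convert 0o3617 (octal) → 3×512 + 6×64 + 1×8 + 7 = 1935 (decimal)
Compute |5667 - 1935| = 3732
3732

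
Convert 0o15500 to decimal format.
Convert 0o15500 (octal) → 1×4096 + 5×512 + 5×64 = 6976 (decimal)
6976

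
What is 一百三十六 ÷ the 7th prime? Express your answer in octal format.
Convert 一百三十六 (Chinese numeral) → 1×100 + 3×10 + 6 = 136 (decimal)
Convert the 7th prime (prime index) → 17 (decimal)
Compute 136 ÷ 17 = 8
Convert 8 (decimal) → 8 = 1×8 → 0o10 (octal)
0o10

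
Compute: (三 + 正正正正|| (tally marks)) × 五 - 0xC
Convert 三 (Chinese numeral) → 3 (decimal)
Convert 正正正正|| (tally marks) → 5 + 5 + 5 + 5 + 2 = 22 (decimal)
Convert 五 (Chinese numeral) → 5 (decimal)
Convert 0xC (hexadecimal) → 12 (decimal)
Expression in decimal: (3 + 22) × 5 - 12
Parentheses first: 3 + 22 = 25
Multiply: 25 × 5 = 125
Subtract: 125 - 12 = 113
113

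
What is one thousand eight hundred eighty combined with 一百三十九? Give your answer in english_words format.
Convert one thousand eight hundred eighty (English words) → 1×1000 + 8×100 + 80 = 1880 (decimal)
Convert 一百三十九 (Chinese numeral) → 1×100 + 3×10 + 9 = 139 (decimal)
Compute 1880 + 139 = 2019
Convert 2019 (decimal) → 2019 = 2×1000 + 19 → two thousand nineteen (English words)
two thousand nineteen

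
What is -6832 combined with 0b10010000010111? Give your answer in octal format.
Convert 0b10010000010111 (binary) → 8192 + 1024 + 16 + 4 + 2 + 1 = 9239 (decimal)
Compute -6832 + 9239 = 2407
Convert 2407 (decimal) → 2407 = 4×512 + 5×64 + 4×8 + 7 → 0o4547 (octal)
0o4547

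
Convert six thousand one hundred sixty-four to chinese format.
Convert six thousand one hundred sixty-four (English words) → 6×1000 + 1×100 + 64 = 6164 (decimal)
Convert 6164 (decimal) → 6164 = 6×1000 + 1×100 + 6×10 + 4 → 六千一百六十四 (Chinese numeral)
六千一百六十四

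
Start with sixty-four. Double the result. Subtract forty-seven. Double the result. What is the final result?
Convert sixty-four (English words) → 64 (decimal)
Start: 64
64 × 2 = 128
Convert forty-seven (English words) → 47 (decimal)
128 - 47 = 81
81 × 2 = 162
162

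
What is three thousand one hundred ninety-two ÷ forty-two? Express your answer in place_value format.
Convert three thousand one hundred ninety-two (English words) → 3×1000 + 1×100 + 92 = 3192 (decimal)
Convert forty-two (English words) → 42 (decimal)
Compute 3192 ÷ 42 = 76
Convert 76 (decimal) → 76 = 7×10 + 6 → 7 tens, 6 ones (place-value notation)
7 tens, 6 ones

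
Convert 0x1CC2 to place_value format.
Convert 0x1CC2 (hexadecimal) → 1×4096 + 12×256 + 12×16 + 2 = 7362 (decimal)
Convert 7362 (decimal) → 7362 = 7×1000 + 3×100 + 6×10 + 2 → 7 thousands, 3 hundreds, 6 tens, 2 ones (place-value notation)
7 thousands, 3 hundreds, 6 tens, 2 ones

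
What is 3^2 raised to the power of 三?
Convert 3^2 (power) → 9 (decimal)
Convert 三 (Chinese numeral) → 3 (decimal)
Compute 9 ^ 3 = 729
729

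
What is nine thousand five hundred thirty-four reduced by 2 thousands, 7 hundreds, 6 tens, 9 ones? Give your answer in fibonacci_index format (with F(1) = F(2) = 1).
Convert nine thousand five hundred thirty-four (English words) → 9×1000 + 5×100 + 34 = 9534 (decimal)
Convert 2 thousands, 7 hundreds, 6 tens, 9 ones (place-value notation) → 2×1000 + 7×100 + 6×10 + 9 = 2769 (decimal)
Compute 9534 - 2769 = 6765
Convert 6765 (decimal) → the 20th Fibonacci number (Fibonacci index)
the 20th Fibonacci number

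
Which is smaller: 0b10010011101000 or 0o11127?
Convert 0b10010011101000 (binary) → 8192 + 1024 + 128 + 64 + 32 + 8 = 9448 (decimal)
Convert 0o11127 (octal) → 1×4096 + 1×512 + 1×64 + 2×8 + 7 = 4695 (decimal)
Compare 9448 vs 4695: smaller = 4695
4695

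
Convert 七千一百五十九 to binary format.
Convert 七千一百五十九 (Chinese numeral) → 7×1000 + 1×100 + 5×10 + 9 = 7159 (decimal)
Convert 7159 (decimal) → 7159 = 4096 + 2048 + 512 + 256 + 128 + 64 + 32 + 16 + 4 + 2 + 1 → 0b1101111110111 (binary)
0b1101111110111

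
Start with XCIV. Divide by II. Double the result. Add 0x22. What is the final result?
Convert XCIV (Roman numeral) → 90 + 4 = 94 (decimal)
Start: 94
Convert II (Roman numeral) → 1 + 1 = 2 (decimal)
94 ÷ 2 = 47
47 × 2 = 94
Convert 0x22 (hexadecimal) → 2×16 + 2 = 34 (decimal)
94 + 34 = 128
128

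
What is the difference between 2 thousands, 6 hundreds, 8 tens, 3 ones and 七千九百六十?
Convert 2 thousands, 6 hundreds, 8 tens, 3 ones (place-value notation) → 2×1000 + 6×100 + 8×10 + 3 = 2683 (decimal)
Convert 七千九百六十 (Chinese numeral) → 7×1000 + 9×100 + 6×10 = 7960 (decimal)
Difference: |2683 - 7960| = 5277
5277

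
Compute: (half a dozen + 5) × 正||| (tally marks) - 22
Convert half a dozen (colloquial) → 6 (decimal)
Convert 正||| (tally marks) → 5 + 3 = 8 (decimal)
Expression in decimal: (6 + 5) × 8 - 22
Parentheses first: 6 + 5 = 11
Multiply: 11 × 8 = 88
Subtract: 88 - 22 = 66
66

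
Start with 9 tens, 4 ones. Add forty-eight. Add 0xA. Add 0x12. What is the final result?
Convert 9 tens, 4 ones (place-value notation) → 9×10 + 4 = 94 (decimal)
Start: 94
Convert forty-eight (English words) → 48 (decimal)
94 + 48 = 142
Convert 0xA (hexadecimal) → 10 (decimal)
142 + 10 = 152
Convert 0x12 (hexadecimal) → 1×16 + 2 = 18 (decimal)
152 + 18 = 170
170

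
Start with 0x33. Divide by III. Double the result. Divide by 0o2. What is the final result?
Convert 0x33 (hexadecimal) → 3×16 + 3 = 51 (decimal)
Start: 51
Convert III (Roman numeral) → 1 + 1 + 1 = 3 (decimal)
51 ÷ 3 = 17
17 × 2 = 34
Convert 0o2 (octal) → 2 (decimal)
34 ÷ 2 = 17
17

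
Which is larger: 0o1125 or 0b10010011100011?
Convert 0o1125 (octal) → 1×512 + 1×64 + 2×8 + 5 = 597 (decimal)
Convert 0b10010011100011 (binary) → 8192 + 1024 + 128 + 64 + 32 + 2 + 1 = 9443 (decimal)
Compare 597 vs 9443: larger = 9443
9443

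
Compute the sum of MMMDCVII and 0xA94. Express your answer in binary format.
Convert MMMDCVII (Roman numeral) → 1000 + 1000 + 1000 + 500 + 100 + 5 + 1 + 1 = 3607 (decimal)
Convert 0xA94 (hexadecimal) → 10×256 + 9×16 + 4 = 2708 (decimal)
Compute 3607 + 2708 = 6315
Convert 6315 (decimal) → 6315 = 4096 + 2048 + 128 + 32 + 8 + 2 + 1 → 0b1100010101011 (binary)
0b1100010101011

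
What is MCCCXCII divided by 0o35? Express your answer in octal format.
Convert MCCCXCII (Roman numeral) → 1000 + 100 + 100 + 100 + 90 + 1 + 1 = 1392 (decimal)
Convert 0o35 (octal) → 3×8 + 5 = 29 (decimal)
Compute 1392 ÷ 29 = 48
Convert 48 (decimal) → 48 = 6×8 → 0o60 (octal)
0o60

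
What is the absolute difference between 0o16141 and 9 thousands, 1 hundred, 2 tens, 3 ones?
Convert 0o16141 (octal) → 1×4096 + 6×512 + 1×64 + 4×8 + 1 = 7265 (decimal)
Convert 9 thousands, 1 hundred, 2 tens, 3 ones (place-value notation) → 9×1000 + 1×100 + 2×10 + 3 = 9123 (decimal)
Compute |7265 - 9123| = 1858
1858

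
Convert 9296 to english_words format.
Convert 9296 (decimal) → 9296 = 9×1000 + 2×100 + 96 → nine thousand two hundred ninety-six (English words)
nine thousand two hundred ninety-six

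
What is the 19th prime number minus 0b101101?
The 19th prime number = 67
Convert 0b101101 (binary) → 32 + 8 + 4 + 1 = 45 (decimal)
Compute 67 - 45 = 22
22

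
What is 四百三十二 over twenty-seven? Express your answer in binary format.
Convert 四百三十二 (Chinese numeral) → 4×100 + 3×10 + 2 = 432 (decimal)
Convert twenty-seven (English words) → 27 (decimal)
Compute 432 ÷ 27 = 16
Convert 16 (decimal) → 0b10000 (binary)
0b10000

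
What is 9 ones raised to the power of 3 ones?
Convert 9 ones (place-value notation) → 9 (decimal)
Convert 3 ones (place-value notation) → 3 (decimal)
Compute 9 ^ 3 = 729
729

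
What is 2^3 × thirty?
Convert 2^3 (power) → 8 (decimal)
Convert thirty (English words) → 30 (decimal)
Compute 8 × 30 = 240
240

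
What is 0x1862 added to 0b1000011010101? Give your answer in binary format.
Convert 0x1862 (hexadecimal) → 1×4096 + 8×256 + 6×16 + 2 = 6242 (decimal)
Convert 0b1000011010101 (binary) → 4096 + 128 + 64 + 16 + 4 + 1 = 4309 (decimal)
Compute 6242 + 4309 = 10551
Convert 10551 (decimal) → 10551 = 8192 + 2048 + 256 + 32 + 16 + 4 + 2 + 1 → 0b10100100110111 (binary)
0b10100100110111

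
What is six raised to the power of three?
Convert six (English words) → 6 (decimal)
Convert three (English words) → 3 (decimal)
Compute 6 ^ 3 = 216
216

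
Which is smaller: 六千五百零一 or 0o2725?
Convert 六千五百零一 (Chinese numeral) → 6×1000 + 5×100 + 1 = 6501 (decimal)
Convert 0o2725 (octal) → 2×512 + 7×64 + 2×8 + 5 = 1493 (decimal)
Compare 6501 vs 1493: smaller = 1493
1493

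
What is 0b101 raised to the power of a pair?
Convert 0b101 (binary) → 4 + 1 = 5 (decimal)
Convert a pair (colloquial) → 2 (decimal)
Compute 5 ^ 2 = 25
25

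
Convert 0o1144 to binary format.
Convert 0o1144 (octal) → 1×512 + 1×64 + 4×8 + 4 = 612 (decimal)
Convert 612 (decimal) → 612 = 512 + 64 + 32 + 4 → 0b1001100100 (binary)
0b1001100100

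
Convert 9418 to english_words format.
Convert 9418 (decimal) → 9418 = 9×1000 + 4×100 + 18 → nine thousand four hundred eighteen (English words)
nine thousand four hundred eighteen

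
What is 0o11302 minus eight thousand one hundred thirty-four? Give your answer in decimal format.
Convert 0o11302 (octal) → 1×4096 + 1×512 + 3×64 + 2 = 4802 (decimal)
Convert eight thousand one hundred thirty-four (English words) → 8×1000 + 1×100 + 34 = 8134 (decimal)
Compute 4802 - 8134 = -3332
-3332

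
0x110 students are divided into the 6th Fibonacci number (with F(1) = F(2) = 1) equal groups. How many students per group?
Convert 0x110 (hexadecimal) → 1×256 + 1×16 = 272 (decimal)
Convert the 6th Fibonacci number (with F(1) = F(2) = 1) (Fibonacci index) → 1, 1, 2, 3, 5, 8 → 8 (decimal)
Compute 272 ÷ 8 = 34
34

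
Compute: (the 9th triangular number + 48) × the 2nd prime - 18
Convert the 9th triangular number (triangular index) → 9×10/2 = 45 (decimal)
Convert the 2nd prime (prime index) → 3 (decimal)
Expression in decimal: (45 + 48) × 3 - 18
Parentheses first: 45 + 48 = 93
Multiply: 93 × 3 = 279
Subtract: 279 - 18 = 261
261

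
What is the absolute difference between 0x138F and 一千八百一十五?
Convert 0x138F (hexadecimal) → 1×4096 + 3×256 + 8×16 + 15 = 5007 (decimal)
Convert 一千八百一十五 (Chinese numeral) → 1×1000 + 8×100 + 1×10 + 5 = 1815 (decimal)
Compute |5007 - 1815| = 3192
3192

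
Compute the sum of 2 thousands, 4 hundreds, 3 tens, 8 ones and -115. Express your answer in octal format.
Convert 2 thousands, 4 hundreds, 3 tens, 8 ones (place-value notation) → 2×1000 + 4×100 + 3×10 + 8 = 2438 (decimal)
Compute 2438 + -115 = 2323
Convert 2323 (decimal) → 2323 = 4×512 + 4×64 + 2×8 + 3 → 0o4423 (octal)
0o4423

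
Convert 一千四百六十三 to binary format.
Convert 一千四百六十三 (Chinese numeral) → 1×1000 + 4×100 + 6×10 + 3 = 1463 (decimal)
Convert 1463 (decimal) → 1463 = 1024 + 256 + 128 + 32 + 16 + 4 + 2 + 1 → 0b10110110111 (binary)
0b10110110111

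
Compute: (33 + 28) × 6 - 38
Parentheses first: 33 + 28 = 61
Multiply: 61 × 6 = 366
Subtract: 366 - 38 = 328
328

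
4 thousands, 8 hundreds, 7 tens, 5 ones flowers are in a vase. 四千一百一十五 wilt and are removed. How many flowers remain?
Convert 4 thousands, 8 hundreds, 7 tens, 5 ones (place-value notation) → 4×1000 + 8×100 + 7×10 + 5 = 4875 (decimal)
Convert 四千一百一十五 (Chinese numeral) → 4×1000 + 1×100 + 1×10 + 5 = 4115 (decimal)
Compute 4875 - 4115 = 760
760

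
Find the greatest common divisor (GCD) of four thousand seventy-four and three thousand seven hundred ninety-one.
Convert four thousand seventy-four (English words) → 4×1000 + 74 = 4074 (decimal)
Convert three thousand seven hundred ninety-one (English words) → 3×1000 + 7×100 + 91 = 3791 (decimal)
Compute gcd(4074, 3791) = 1
1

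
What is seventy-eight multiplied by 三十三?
Convert seventy-eight (English words) → 78 (decimal)
Convert 三十三 (Chinese numeral) → 3×10 + 3 = 33 (decimal)
Compute 78 × 33 = 2574
2574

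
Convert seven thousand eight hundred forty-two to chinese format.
Convert seven thousand eight hundred forty-two (English words) → 7×1000 + 8×100 + 42 = 7842 (decimal)
Convert 7842 (decimal) → 7842 = 7×1000 + 8×100 + 4×10 + 2 → 七千八百四十二 (Chinese numeral)
七千八百四十二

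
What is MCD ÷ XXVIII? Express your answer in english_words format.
Convert MCD (Roman numeral) → 1000 + 400 = 1400 (decimal)
Convert XXVIII (Roman numeral) → 10 + 10 + 5 + 1 + 1 + 1 = 28 (decimal)
Compute 1400 ÷ 28 = 50
Convert 50 (decimal) → fifty (English words)
fifty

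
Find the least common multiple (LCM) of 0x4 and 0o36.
Convert 0x4 (hexadecimal) → 4 (decimal)
Convert 0o36 (octal) → 3×8 + 6 = 30 (decimal)
Compute lcm(4, 30) = 60
60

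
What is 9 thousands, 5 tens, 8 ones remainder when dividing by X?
Convert 9 thousands, 5 tens, 8 ones (place-value notation) → 9×1000 + 5×10 + 8 = 9058 (decimal)
Convert X (Roman numeral) → 10 (decimal)
Compute 9058 mod 10 = 8
8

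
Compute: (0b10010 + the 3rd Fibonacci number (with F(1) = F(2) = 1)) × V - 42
Convert 0b10010 (binary) → 16 + 2 = 18 (decimal)
Convert the 3rd Fibonacci number (with F(1) = F(2) = 1) (Fibonacci index) → 1, 1, 2 → 2 (decimal)
Convert V (Roman numeral) → 5 (decimal)
Expression in decimal: (18 + 2) × 5 - 42
Parentheses first: 18 + 2 = 20
Multiply: 20 × 5 = 100
Subtract: 100 - 42 = 58
58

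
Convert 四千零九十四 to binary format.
Convert 四千零九十四 (Chinese numeral) → 4×1000 + 9×10 + 4 = 4094 (decimal)
Convert 4094 (decimal) → 4094 = 2048 + 1024 + 512 + 256 + 128 + 64 + 32 + 16 + 8 + 4 + 2 → 0b111111111110 (binary)
0b111111111110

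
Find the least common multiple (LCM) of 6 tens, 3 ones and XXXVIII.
Convert 6 tens, 3 ones (place-value notation) → 6×10 + 3 = 63 (decimal)
Convert XXXVIII (Roman numeral) → 10 + 10 + 10 + 5 + 1 + 1 + 1 = 38 (decimal)
Compute lcm(63, 38) = 2394
2394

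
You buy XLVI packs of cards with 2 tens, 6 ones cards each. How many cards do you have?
Convert 2 tens, 6 ones (place-value notation) → 2×10 + 6 = 26 (decimal)
Convert XLVI (Roman numeral) → 40 + 5 + 1 = 46 (decimal)
Compute 26 × 46 = 1196
1196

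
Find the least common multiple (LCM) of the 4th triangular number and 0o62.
Convert the 4th triangular number (triangular index) → 4×5/2 = 10 (decimal)
Convert 0o62 (octal) → 6×8 + 2 = 50 (decimal)
Compute lcm(10, 50) = 50
50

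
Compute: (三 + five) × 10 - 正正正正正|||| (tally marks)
Convert 三 (Chinese numeral) → 3 (decimal)
Convert five (English words) → 5 (decimal)
Convert 正正正正正|||| (tally marks) → 5 + 5 + 5 + 5 + 5 + 4 = 29 (decimal)
Expression in decimal: (3 + 5) × 10 - 29
Parentheses first: 3 + 5 = 8
Multiply: 8 × 10 = 80
Subtract: 80 - 29 = 51
51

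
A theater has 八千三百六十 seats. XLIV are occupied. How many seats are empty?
Convert 八千三百六十 (Chinese numeral) → 8×1000 + 3×100 + 6×10 = 8360 (decimal)
Convert XLIV (Roman numeral) → 40 + 4 = 44 (decimal)
Compute 8360 - 44 = 8316
8316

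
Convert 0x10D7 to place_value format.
Convert 0x10D7 (hexadecimal) → 1×4096 + 13×16 + 7 = 4311 (decimal)
Convert 4311 (decimal) → 4311 = 4×1000 + 3×100 + 1×10 + 1 → 4 thousands, 3 hundreds, 1 ten, 1 one (place-value notation)
4 thousands, 3 hundreds, 1 ten, 1 one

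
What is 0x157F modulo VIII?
Convert 0x157F (hexadecimal) → 1×4096 + 5×256 + 7×16 + 15 = 5503 (decimal)
Convert VIII (Roman numeral) → 5 + 1 + 1 + 1 = 8 (decimal)
Compute 5503 mod 8 = 7
7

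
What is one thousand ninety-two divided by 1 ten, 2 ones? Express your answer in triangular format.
Convert one thousand ninety-two (English words) → 1×1000 + 92 = 1092 (decimal)
Convert 1 ten, 2 ones (place-value notation) → 1×10 + 2 = 12 (decimal)
Compute 1092 ÷ 12 = 91
Convert 91 (decimal) → 91 = 13×14/2 → the 13th triangular number (triangular index)
the 13th triangular number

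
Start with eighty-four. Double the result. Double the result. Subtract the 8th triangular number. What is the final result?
Convert eighty-four (English words) → 84 (decimal)
Start: 84
84 × 2 = 168
168 × 2 = 336
Convert the 8th triangular number (triangular index) → 8×9/2 = 36 (decimal)
336 - 36 = 300
300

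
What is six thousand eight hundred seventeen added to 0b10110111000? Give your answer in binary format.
Convert six thousand eight hundred seventeen (English words) → 6×1000 + 8×100 + 17 = 6817 (decimal)
Convert 0b10110111000 (binary) → 1024 + 256 + 128 + 32 + 16 + 8 = 1464 (decimal)
Compute 6817 + 1464 = 8281
Convert 8281 (decimal) → 8281 = 8192 + 64 + 16 + 8 + 1 → 0b10000001011001 (binary)
0b10000001011001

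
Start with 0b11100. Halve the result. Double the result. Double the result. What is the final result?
Convert 0b11100 (binary) → 16 + 8 + 4 = 28 (decimal)
Start: 28
28 ÷ 2 = 14
14 × 2 = 28
28 × 2 = 56
56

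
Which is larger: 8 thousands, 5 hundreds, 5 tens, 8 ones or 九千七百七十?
Convert 8 thousands, 5 hundreds, 5 tens, 8 ones (place-value notation) → 8×1000 + 5×100 + 5×10 + 8 = 8558 (decimal)
Convert 九千七百七十 (Chinese numeral) → 9×1000 + 7×100 + 7×10 = 9770 (decimal)
Compare 8558 vs 9770: larger = 9770
9770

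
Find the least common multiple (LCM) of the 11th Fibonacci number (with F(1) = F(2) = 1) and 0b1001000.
Convert the 11th Fibonacci number (with F(1) = F(2) = 1) (Fibonacci index) → 1, 1, 2, 3, 5, 8, 13, 21, 34, 55, 89 → 89 (decimal)
Convert 0b1001000 (binary) → 64 + 8 = 72 (decimal)
Compute lcm(89, 72) = 6408
6408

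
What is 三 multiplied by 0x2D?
Convert 三 (Chinese numeral) → 3 (decimal)
Convert 0x2D (hexadecimal) → 2×16 + 13 = 45 (decimal)
Compute 3 × 45 = 135
135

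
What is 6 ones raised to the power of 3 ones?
Convert 6 ones (place-value notation) → 6 (decimal)
Convert 3 ones (place-value notation) → 3 (decimal)
Compute 6 ^ 3 = 216
216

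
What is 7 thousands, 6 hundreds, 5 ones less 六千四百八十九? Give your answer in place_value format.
Convert 7 thousands, 6 hundreds, 5 ones (place-value notation) → 7×1000 + 6×100 + 5 = 7605 (decimal)
Convert 六千四百八十九 (Chinese numeral) → 6×1000 + 4×100 + 8×10 + 9 = 6489 (decimal)
Compute 7605 - 6489 = 1116
Convert 1116 (decimal) → 1116 = 1×1000 + 1×100 + 1×10 + 6 → 1 thousand, 1 hundred, 1 ten, 6 ones (place-value notation)
1 thousand, 1 hundred, 1 ten, 6 ones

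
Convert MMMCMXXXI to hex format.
Convert MMMCMXXXI (Roman numeral) → 1000 + 1000 + 1000 + 900 + 10 + 10 + 10 + 1 = 3931 (decimal)
Convert 3931 (decimal) → 3931 = 15×256 + 5×16 + 11 → 0xF5B (hexadecimal)
0xF5B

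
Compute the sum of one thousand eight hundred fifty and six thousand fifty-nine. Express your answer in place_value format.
Convert one thousand eight hundred fifty (English words) → 1×1000 + 8×100 + 50 = 1850 (decimal)
Convert six thousand fifty-nine (English words) → 6×1000 + 59 = 6059 (decimal)
Compute 1850 + 6059 = 7909
Convert 7909 (decimal) → 7909 = 7×1000 + 9×100 + 9 → 7 thousands, 9 hundreds, 9 ones (place-value notation)
7 thousands, 9 hundreds, 9 ones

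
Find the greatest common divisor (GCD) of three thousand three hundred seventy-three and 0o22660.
Convert three thousand three hundred seventy-three (English words) → 3×1000 + 3×100 + 73 = 3373 (decimal)
Convert 0o22660 (octal) → 2×4096 + 2×512 + 6×64 + 6×8 = 9648 (decimal)
Compute gcd(3373, 9648) = 1
1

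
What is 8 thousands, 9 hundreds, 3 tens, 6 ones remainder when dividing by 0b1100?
Convert 8 thousands, 9 hundreds, 3 tens, 6 ones (place-value notation) → 8×1000 + 9×100 + 3×10 + 6 = 8936 (decimal)
Convert 0b1100 (binary) → 8 + 4 = 12 (decimal)
Compute 8936 mod 12 = 8
8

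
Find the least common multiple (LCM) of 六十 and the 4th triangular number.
Convert 六十 (Chinese numeral) → 6×10 = 60 (decimal)
Convert the 4th triangular number (triangular index) → 4×5/2 = 10 (decimal)
Compute lcm(60, 10) = 60
60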